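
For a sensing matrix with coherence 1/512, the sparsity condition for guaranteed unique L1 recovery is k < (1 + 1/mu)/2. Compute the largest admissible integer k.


1/mu = 512.
1 + 1/mu = 513.
(1 + 1/mu)/2 = 256.5 is not an integer, so k_max = floor(256.5) = 256.

256


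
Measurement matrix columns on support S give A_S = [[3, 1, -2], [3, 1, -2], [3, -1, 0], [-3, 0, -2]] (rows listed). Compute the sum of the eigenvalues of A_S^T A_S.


Sum of eigenvalues of A_S^T A_S = trace(A_S^T A_S) = sum of squared column norms of A_S.
A_S^T A_S diagonal: [36, 3, 12].
trace = 36 + 3 + 12 = 51.

51


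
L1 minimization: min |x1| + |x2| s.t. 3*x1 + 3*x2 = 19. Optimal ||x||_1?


Axis intercepts:
  x1 = 19/3, x2 = 0: L1 = 19/3
  x1 = 0, x2 = 19/3: L1 = 19/3
x* = (19/3, 0)
||x*||_1 = 19/3.

19/3


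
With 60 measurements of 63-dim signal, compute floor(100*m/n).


100*m/n = 100*60/63 ≈ 95.2381.
floor = 95.

95


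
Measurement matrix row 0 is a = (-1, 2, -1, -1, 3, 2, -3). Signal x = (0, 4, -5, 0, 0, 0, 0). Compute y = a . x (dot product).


Non-zero terms: ['2*4', '-1*-5']
Products: [8, 5]
y = sum = 13.

13


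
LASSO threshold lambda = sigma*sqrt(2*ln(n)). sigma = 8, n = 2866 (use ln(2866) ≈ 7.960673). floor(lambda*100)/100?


ln(2866) ≈ 7.960673.
2*ln(n) ≈ 15.921346.
sqrt(2*ln(n)) ≈ sqrt(15.921346) ≈ 3.990156.
lambda ≈ 8*3.990156 = 31.921248.
floor(lambda*100)/100 = 31.92.

31.92


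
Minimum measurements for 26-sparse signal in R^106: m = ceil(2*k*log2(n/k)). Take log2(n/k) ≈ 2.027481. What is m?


log2(n/k) = log2(106/26) ≈ 2.027481.
2*k*log2(n/k) ≈ 2*26*2.027481 = 105.429012.
m = ceil(105.429012) = 106.

106


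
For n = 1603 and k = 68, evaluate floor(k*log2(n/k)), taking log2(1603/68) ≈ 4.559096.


log2(n/k) = log2(1603/68) ≈ 4.559096.
k*log2(n/k) ≈ 68*4.559096 = 310.018528.
floor(310.018528) = 310.

310


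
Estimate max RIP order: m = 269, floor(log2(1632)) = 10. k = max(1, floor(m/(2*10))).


floor(log2(1632)) = 10.
2*10 = 20.
m/(2*floor(log2(n))) = 269/20 ≈ 13.45.
floor = 13.
k = max(1, 13) = 13.

13


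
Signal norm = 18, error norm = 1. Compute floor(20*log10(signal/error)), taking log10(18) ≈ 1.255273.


||x||/||e|| = 18/1 = 18.
log10(18) ≈ 1.255273.
20*log10(||x||/||e||) ≈ 20*1.255273 = 25.10546.
floor(25.10546) = 25.

25


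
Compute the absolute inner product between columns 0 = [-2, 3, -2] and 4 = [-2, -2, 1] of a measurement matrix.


Inner product: -2*-2 + 3*-2 + -2*1
Products: [4, -6, -2]
Sum = -4.
|dot| = 4.

4


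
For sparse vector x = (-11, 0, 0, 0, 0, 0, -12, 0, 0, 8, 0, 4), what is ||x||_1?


Non-zero entries: [(0, -11), (6, -12), (9, 8), (11, 4)]
Absolute values: [11, 12, 8, 4]
||x||_1 = sum = 35.

35


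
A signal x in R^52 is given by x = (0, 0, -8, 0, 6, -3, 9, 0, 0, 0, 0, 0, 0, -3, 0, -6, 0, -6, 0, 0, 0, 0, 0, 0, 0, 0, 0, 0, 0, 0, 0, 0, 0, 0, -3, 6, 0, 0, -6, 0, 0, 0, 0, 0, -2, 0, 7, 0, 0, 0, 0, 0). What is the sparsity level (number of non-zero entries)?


Non-zero positions: [2, 4, 5, 6, 13, 15, 17, 34, 35, 38, 44, 46].
Sparsity = 12.

12


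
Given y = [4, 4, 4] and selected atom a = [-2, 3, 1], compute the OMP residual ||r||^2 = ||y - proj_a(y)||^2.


a^T a = 14.
a^T y = 8.
coeff = 8/14 = 4/7.
||r||^2 = 304/7.

304/7


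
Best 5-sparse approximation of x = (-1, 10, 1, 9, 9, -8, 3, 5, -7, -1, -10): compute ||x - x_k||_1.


Sorted |x_i| descending: [10, 10, 9, 9, 8, 7, 5, 3, 1, 1, 1]
Keep top 5: [10, 10, 9, 9, 8]
Tail entries: [7, 5, 3, 1, 1, 1]
L1 error = sum of tail = 18.

18


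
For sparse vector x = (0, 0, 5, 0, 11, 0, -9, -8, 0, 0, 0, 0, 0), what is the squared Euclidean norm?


Non-zero entries: [(2, 5), (4, 11), (6, -9), (7, -8)]
Squares: [25, 121, 81, 64]
||x||_2^2 = sum = 291.

291


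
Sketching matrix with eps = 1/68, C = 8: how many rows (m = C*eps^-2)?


1/eps = 68.
(1/eps)^2 = 4624.
m = 8*4624 = 36992.

36992


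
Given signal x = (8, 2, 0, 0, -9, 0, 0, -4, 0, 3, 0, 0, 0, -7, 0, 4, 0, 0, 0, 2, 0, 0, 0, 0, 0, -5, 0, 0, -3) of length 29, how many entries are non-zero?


Non-zero positions: [0, 1, 4, 7, 9, 13, 15, 19, 25, 28].
Sparsity = 10.

10


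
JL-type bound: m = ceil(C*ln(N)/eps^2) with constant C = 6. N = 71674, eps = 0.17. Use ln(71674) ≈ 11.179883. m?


ln(71674) ≈ 11.179883.
eps^2 = 0.17^2 = 0.0289.
C*ln(N)/eps^2 ≈ 6*11.179883/0.0289 ≈ 2321.083.
m = ceil(2321.083) = 2322.

2322


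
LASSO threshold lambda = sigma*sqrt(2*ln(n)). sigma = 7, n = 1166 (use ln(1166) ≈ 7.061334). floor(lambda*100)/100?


ln(1166) ≈ 7.061334.
2*ln(n) ≈ 14.122668.
sqrt(2*ln(n)) ≈ sqrt(14.122668) ≈ 3.758014.
lambda ≈ 7*3.758014 = 26.306098.
floor(lambda*100)/100 = 26.30.

26.30


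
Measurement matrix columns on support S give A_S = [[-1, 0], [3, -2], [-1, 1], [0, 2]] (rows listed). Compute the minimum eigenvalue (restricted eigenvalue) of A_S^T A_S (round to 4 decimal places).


A_S^T A_S = [[11, -7], [-7, 9]].
trace = 20.
det = 50.
disc = trace^2 - 4*det = 400 - 4*50 = 200.
sqrt(200) ≈ 14.142136.
lam_min = (20 - sqrt(200))/2 ≈ (20 - 14.142136)/2 = 2.928932 ≈ 2.9289.

2.9289


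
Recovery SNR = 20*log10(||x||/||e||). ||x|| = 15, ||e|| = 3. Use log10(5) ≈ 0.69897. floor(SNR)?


||x||/||e|| = 15/3 = 5.
log10(5) ≈ 0.69897.
20*log10(||x||/||e||) ≈ 20*0.69897 = 13.9794.
floor(13.9794) = 13.

13


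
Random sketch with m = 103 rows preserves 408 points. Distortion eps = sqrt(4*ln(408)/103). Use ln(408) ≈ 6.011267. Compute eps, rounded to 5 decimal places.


ln(408) ≈ 6.011267.
4*ln(N)/m ≈ 4*6.011267/103 ≈ 0.23344726.
eps = sqrt(0.23344726) ≈ 0.4831638 ≈ 0.48316.

0.48316


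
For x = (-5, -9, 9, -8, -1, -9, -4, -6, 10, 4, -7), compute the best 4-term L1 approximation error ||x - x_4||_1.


Sorted |x_i| descending: [10, 9, 9, 9, 8, 7, 6, 5, 4, 4, 1]
Keep top 4: [10, 9, 9, 9]
Tail entries: [8, 7, 6, 5, 4, 4, 1]
L1 error = sum of tail = 35.

35


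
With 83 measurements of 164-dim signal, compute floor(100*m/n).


100*m/n = 100*83/164 ≈ 50.6098.
floor = 50.

50


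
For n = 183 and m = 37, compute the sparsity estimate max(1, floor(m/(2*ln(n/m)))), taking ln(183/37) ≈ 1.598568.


n/m = 183/37.
ln(n/m) ≈ 1.598568.
2*ln(n/m) ≈ 3.197136.
m/(2*ln(n/m)) ≈ 37/3.197136 ≈ 11.5729.
floor = 11.
k_max = max(1, 11) = 11.

11


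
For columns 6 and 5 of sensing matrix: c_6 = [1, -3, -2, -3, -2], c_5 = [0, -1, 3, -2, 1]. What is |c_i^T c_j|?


Inner product: 1*0 + -3*-1 + -2*3 + -3*-2 + -2*1
Products: [0, 3, -6, 6, -2]
Sum = 1.
|dot| = 1.

1


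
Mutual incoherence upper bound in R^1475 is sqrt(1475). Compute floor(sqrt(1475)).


38^2 = 1444 <= 1475 < 1521 = 39^2, so 38 <= sqrt(1475) < 39.
floor(sqrt(1475)) = 38.

38


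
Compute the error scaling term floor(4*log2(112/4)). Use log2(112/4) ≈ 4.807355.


log2(n/k) = log2(112/4) ≈ 4.807355.
k*log2(n/k) ≈ 4*4.807355 = 19.22942.
floor(19.22942) = 19.

19


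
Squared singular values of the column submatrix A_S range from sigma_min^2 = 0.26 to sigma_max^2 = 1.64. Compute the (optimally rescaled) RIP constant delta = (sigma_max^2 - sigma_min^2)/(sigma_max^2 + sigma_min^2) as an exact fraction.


lambda_max - lambda_min = 1.64 - 0.26 = 1.38.
lambda_max + lambda_min = 1.64 + 0.26 = 1.90.
delta = 1.38/1.90 = 138/190 = 69/95.

69/95


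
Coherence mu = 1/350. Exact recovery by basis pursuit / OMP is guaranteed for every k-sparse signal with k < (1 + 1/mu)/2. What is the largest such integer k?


1/mu = 350.
1 + 1/mu = 351.
(1 + 1/mu)/2 = 175.5 is not an integer, so k_max = floor(175.5) = 175.

175


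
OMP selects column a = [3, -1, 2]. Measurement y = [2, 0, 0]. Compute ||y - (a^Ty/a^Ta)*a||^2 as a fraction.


a^T a = 14.
a^T y = 6.
coeff = 6/14 = 3/7.
||r||^2 = 10/7.

10/7


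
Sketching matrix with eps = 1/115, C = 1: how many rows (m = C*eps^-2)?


1/eps = 115.
(1/eps)^2 = 13225.
m = 1*13225 = 13225.

13225


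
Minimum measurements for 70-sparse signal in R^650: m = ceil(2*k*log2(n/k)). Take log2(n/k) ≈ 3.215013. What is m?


log2(n/k) = log2(650/70) ≈ 3.215013.
2*k*log2(n/k) ≈ 2*70*3.215013 = 450.10182.
m = ceil(450.10182) = 451.

451


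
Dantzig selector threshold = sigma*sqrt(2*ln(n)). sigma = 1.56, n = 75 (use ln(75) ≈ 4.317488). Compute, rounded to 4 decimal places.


ln(75) ≈ 4.317488.
2*ln(n) ≈ 8.634976.
sqrt(2*ln(n)) ≈ sqrt(8.634976) ≈ 2.938533.
threshold ≈ 1.56*2.938533 = 4.58411148 ≈ 4.5841.

4.5841


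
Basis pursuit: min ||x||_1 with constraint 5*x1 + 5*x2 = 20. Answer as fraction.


Axis intercepts:
  x1 = 4, x2 = 0: L1 = 4
  x1 = 0, x2 = 4: L1 = 4
x* = (4, 0)
||x*||_1 = 4.

4


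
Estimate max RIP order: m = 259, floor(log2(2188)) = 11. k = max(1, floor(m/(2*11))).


floor(log2(2188)) = 11.
2*11 = 22.
m/(2*floor(log2(n))) = 259/22 ≈ 11.7727.
floor = 11.
k = max(1, 11) = 11.

11


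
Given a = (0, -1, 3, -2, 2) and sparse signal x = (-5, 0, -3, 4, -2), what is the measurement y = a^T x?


Non-zero terms: ['0*-5', '3*-3', '-2*4', '2*-2']
Products: [0, -9, -8, -4]
y = sum = -21.

-21


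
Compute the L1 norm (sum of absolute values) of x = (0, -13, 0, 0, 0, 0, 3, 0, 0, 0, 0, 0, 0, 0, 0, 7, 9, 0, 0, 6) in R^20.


Non-zero entries: [(1, -13), (6, 3), (15, 7), (16, 9), (19, 6)]
Absolute values: [13, 3, 7, 9, 6]
||x||_1 = sum = 38.

38


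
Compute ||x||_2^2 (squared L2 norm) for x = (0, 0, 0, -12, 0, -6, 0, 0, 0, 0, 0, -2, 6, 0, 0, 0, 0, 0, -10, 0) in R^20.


Non-zero entries: [(3, -12), (5, -6), (11, -2), (12, 6), (18, -10)]
Squares: [144, 36, 4, 36, 100]
||x||_2^2 = sum = 320.

320


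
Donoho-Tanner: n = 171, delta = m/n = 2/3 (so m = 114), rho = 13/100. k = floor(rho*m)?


m = 2/3*171 = 114.
rho = 13/100.
rho*m = 13/100*114 = 14.82.
k = floor(14.82) = 14.

14


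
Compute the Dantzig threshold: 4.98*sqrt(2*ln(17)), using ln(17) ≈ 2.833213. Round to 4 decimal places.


ln(17) ≈ 2.833213.
2*ln(n) ≈ 5.666426.
sqrt(2*ln(n)) ≈ sqrt(5.666426) ≈ 2.380426.
threshold ≈ 4.98*2.380426 = 11.85452148 ≈ 11.8545.

11.8545


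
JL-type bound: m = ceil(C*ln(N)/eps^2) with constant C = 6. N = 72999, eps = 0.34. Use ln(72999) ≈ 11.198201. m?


ln(72999) ≈ 11.198201.
eps^2 = 0.34^2 = 0.1156.
C*ln(N)/eps^2 ≈ 6*11.198201/0.1156 ≈ 581.2215.
m = ceil(581.2215) = 582.

582


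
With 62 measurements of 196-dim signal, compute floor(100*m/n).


100*m/n = 100*62/196 ≈ 31.6327.
floor = 31.

31


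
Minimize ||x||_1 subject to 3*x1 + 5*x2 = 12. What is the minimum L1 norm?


Axis intercepts:
  x1 = 4, x2 = 0: L1 = 4
  x1 = 0, x2 = 12/5: L1 = 12/5
x* = (0, 12/5)
||x*||_1 = 12/5.

12/5


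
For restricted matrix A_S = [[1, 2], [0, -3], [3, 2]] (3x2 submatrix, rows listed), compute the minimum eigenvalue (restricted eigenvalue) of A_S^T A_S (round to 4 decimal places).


A_S^T A_S = [[10, 8], [8, 17]].
trace = 27.
det = 106.
disc = trace^2 - 4*det = 729 - 4*106 = 305.
sqrt(305) ≈ 17.464249.
lam_min = (27 - sqrt(305))/2 ≈ (27 - 17.464249)/2 = 4.7678755 ≈ 4.7679.

4.7679


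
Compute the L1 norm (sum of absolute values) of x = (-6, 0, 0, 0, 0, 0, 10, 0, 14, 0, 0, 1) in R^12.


Non-zero entries: [(0, -6), (6, 10), (8, 14), (11, 1)]
Absolute values: [6, 10, 14, 1]
||x||_1 = sum = 31.

31


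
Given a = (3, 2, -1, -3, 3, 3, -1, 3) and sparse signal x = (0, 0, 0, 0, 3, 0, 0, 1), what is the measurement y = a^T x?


Non-zero terms: ['3*3', '3*1']
Products: [9, 3]
y = sum = 12.

12


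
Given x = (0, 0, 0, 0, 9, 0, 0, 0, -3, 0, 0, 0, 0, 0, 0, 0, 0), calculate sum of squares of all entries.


Non-zero entries: [(4, 9), (8, -3)]
Squares: [81, 9]
||x||_2^2 = sum = 90.

90


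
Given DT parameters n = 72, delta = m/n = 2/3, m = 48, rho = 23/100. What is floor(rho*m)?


m = 2/3*72 = 48.
rho = 23/100.
rho*m = 23/100*48 = 11.04.
k = floor(11.04) = 11.

11


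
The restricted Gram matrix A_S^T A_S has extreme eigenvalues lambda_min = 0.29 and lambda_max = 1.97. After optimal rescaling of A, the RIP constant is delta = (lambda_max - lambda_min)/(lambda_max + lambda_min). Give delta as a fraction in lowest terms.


lambda_max - lambda_min = 1.97 - 0.29 = 1.68.
lambda_max + lambda_min = 1.97 + 0.29 = 2.26.
delta = 1.68/2.26 = 168/226 = 84/113.

84/113


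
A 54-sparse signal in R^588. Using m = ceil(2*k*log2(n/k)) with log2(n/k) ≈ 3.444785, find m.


log2(n/k) = log2(588/54) ≈ 3.444785.
2*k*log2(n/k) ≈ 2*54*3.444785 = 372.03678.
m = ceil(372.03678) = 373.

373


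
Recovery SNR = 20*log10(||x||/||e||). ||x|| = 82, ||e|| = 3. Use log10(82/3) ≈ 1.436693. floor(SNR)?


||x||/||e|| = 82/3.
log10(82/3) ≈ 1.436693.
20*log10(||x||/||e||) ≈ 20*1.436693 = 28.73386.
floor(28.73386) = 28.

28


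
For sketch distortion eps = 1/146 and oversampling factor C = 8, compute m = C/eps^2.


1/eps = 146.
(1/eps)^2 = 21316.
m = 8*21316 = 170528.

170528


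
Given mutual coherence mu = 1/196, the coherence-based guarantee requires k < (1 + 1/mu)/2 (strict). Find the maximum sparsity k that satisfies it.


1/mu = 196.
1 + 1/mu = 197.
(1 + 1/mu)/2 = 98.5 is not an integer, so k_max = floor(98.5) = 98.

98


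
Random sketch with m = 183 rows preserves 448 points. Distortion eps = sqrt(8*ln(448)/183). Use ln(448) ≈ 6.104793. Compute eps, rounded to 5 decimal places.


ln(448) ≈ 6.104793.
8*ln(N)/m ≈ 8*6.104793/183 ≈ 0.2668762.
eps = sqrt(0.2668762) ≈ 0.5166006 ≈ 0.51660.

0.51660


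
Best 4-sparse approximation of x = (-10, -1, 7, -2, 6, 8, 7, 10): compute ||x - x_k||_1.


Sorted |x_i| descending: [10, 10, 8, 7, 7, 6, 2, 1]
Keep top 4: [10, 10, 8, 7]
Tail entries: [7, 6, 2, 1]
L1 error = sum of tail = 16.

16


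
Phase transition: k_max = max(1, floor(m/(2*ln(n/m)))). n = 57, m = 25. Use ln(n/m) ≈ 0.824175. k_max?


n/m = 57/25.
ln(n/m) ≈ 0.824175.
2*ln(n/m) ≈ 1.64835.
m/(2*ln(n/m)) ≈ 25/1.64835 ≈ 15.1667.
floor = 15.
k_max = max(1, 15) = 15.

15


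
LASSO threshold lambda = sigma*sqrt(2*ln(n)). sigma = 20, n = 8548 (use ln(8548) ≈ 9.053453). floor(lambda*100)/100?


ln(8548) ≈ 9.053453.
2*ln(n) ≈ 18.106906.
sqrt(2*ln(n)) ≈ sqrt(18.106906) ≈ 4.255221.
lambda ≈ 20*4.255221 = 85.10442.
floor(lambda*100)/100 = 85.10.

85.10


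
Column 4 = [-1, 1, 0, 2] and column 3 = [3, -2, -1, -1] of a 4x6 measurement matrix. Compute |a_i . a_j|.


Inner product: -1*3 + 1*-2 + 0*-1 + 2*-1
Products: [-3, -2, 0, -2]
Sum = -7.
|dot| = 7.

7


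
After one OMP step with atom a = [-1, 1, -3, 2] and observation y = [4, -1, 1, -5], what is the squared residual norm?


a^T a = 15.
a^T y = -18.
coeff = -18/15 = -6/5.
||r||^2 = 107/5.

107/5


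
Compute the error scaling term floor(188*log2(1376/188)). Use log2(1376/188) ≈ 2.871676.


log2(n/k) = log2(1376/188) ≈ 2.871676.
k*log2(n/k) ≈ 188*2.871676 = 539.875088.
floor(539.875088) = 539.

539


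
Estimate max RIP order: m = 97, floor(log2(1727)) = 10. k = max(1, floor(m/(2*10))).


floor(log2(1727)) = 10.
2*10 = 20.
m/(2*floor(log2(n))) = 97/20 ≈ 4.85.
floor = 4.
k = max(1, 4) = 4.

4


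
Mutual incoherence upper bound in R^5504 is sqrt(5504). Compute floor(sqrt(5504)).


74^2 = 5476 <= 5504 < 5625 = 75^2, so 74 <= sqrt(5504) < 75.
floor(sqrt(5504)) = 74.

74


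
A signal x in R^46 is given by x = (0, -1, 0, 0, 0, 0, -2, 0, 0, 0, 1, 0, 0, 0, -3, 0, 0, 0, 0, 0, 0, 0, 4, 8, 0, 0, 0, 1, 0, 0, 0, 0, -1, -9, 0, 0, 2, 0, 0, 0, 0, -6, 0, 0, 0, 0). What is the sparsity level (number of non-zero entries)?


Non-zero positions: [1, 6, 10, 14, 22, 23, 27, 32, 33, 36, 41].
Sparsity = 11.

11


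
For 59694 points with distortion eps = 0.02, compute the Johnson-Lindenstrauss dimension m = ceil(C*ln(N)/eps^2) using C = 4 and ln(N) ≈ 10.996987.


ln(59694) ≈ 10.996987.
eps^2 = 0.02^2 = 0.0004.
C*ln(N)/eps^2 ≈ 4*10.996987/0.0004 ≈ 109969.87.
m = ceil(109969.87) = 109970.

109970


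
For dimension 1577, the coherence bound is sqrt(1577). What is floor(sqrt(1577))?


39^2 = 1521 <= 1577 < 1600 = 40^2, so 39 <= sqrt(1577) < 40.
floor(sqrt(1577)) = 39.

39


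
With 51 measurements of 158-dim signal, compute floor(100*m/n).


100*m/n = 100*51/158 ≈ 32.2785.
floor = 32.

32


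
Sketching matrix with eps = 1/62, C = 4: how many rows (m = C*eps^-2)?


1/eps = 62.
(1/eps)^2 = 3844.
m = 4*3844 = 15376.

15376


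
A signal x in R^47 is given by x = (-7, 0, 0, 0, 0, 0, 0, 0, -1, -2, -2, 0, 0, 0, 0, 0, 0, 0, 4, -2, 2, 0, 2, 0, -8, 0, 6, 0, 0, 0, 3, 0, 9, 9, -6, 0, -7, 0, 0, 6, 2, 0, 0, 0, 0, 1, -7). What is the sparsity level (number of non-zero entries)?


Non-zero positions: [0, 8, 9, 10, 18, 19, 20, 22, 24, 26, 30, 32, 33, 34, 36, 39, 40, 45, 46].
Sparsity = 19.

19


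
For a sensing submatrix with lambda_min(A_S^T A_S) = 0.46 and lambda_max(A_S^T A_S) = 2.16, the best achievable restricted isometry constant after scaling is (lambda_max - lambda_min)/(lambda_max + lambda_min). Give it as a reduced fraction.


lambda_max - lambda_min = 2.16 - 0.46 = 1.70.
lambda_max + lambda_min = 2.16 + 0.46 = 2.62.
delta = 1.70/2.62 = 170/262 = 85/131.

85/131


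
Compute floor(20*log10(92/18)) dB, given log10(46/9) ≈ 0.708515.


||x||/||e|| = 92/18 = 46/9.
log10(46/9) ≈ 0.708515.
20*log10(||x||/||e||) ≈ 20*0.708515 = 14.1703.
floor(14.1703) = 14.

14


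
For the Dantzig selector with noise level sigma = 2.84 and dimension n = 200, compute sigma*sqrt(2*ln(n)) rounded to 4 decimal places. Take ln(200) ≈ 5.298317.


ln(200) ≈ 5.298317.
2*ln(n) ≈ 10.596634.
sqrt(2*ln(n)) ≈ sqrt(10.596634) ≈ 3.255247.
threshold ≈ 2.84*3.255247 = 9.24490148 ≈ 9.2449.

9.2449


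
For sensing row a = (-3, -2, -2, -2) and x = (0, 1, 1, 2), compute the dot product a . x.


Non-zero terms: ['-2*1', '-2*1', '-2*2']
Products: [-2, -2, -4]
y = sum = -8.

-8


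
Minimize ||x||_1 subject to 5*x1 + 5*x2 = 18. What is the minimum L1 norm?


Axis intercepts:
  x1 = 18/5, x2 = 0: L1 = 18/5
  x1 = 0, x2 = 18/5: L1 = 18/5
x* = (18/5, 0)
||x*||_1 = 18/5.

18/5


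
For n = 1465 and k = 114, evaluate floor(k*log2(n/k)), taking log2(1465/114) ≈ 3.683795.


log2(n/k) = log2(1465/114) ≈ 3.683795.
k*log2(n/k) ≈ 114*3.683795 = 419.95263.
floor(419.95263) = 419.

419


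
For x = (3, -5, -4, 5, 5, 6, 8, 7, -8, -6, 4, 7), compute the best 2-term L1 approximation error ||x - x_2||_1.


Sorted |x_i| descending: [8, 8, 7, 7, 6, 6, 5, 5, 5, 4, 4, 3]
Keep top 2: [8, 8]
Tail entries: [7, 7, 6, 6, 5, 5, 5, 4, 4, 3]
L1 error = sum of tail = 52.

52


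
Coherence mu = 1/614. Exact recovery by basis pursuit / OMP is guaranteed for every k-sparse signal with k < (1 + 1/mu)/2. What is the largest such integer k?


1/mu = 614.
1 + 1/mu = 615.
(1 + 1/mu)/2 = 307.5 is not an integer, so k_max = floor(307.5) = 307.

307


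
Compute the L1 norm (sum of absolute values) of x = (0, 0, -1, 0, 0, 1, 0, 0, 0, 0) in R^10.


Non-zero entries: [(2, -1), (5, 1)]
Absolute values: [1, 1]
||x||_1 = sum = 2.

2


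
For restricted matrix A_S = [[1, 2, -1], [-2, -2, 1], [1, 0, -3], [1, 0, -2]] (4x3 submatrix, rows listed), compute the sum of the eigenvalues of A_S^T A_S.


Sum of eigenvalues of A_S^T A_S = trace(A_S^T A_S) = sum of squared column norms of A_S.
A_S^T A_S diagonal: [7, 8, 15].
trace = 7 + 8 + 15 = 30.

30


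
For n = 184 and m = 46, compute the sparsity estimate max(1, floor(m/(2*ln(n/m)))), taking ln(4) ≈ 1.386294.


n/m = 184/46 = 4.
ln(n/m) ≈ 1.386294.
2*ln(n/m) ≈ 2.772588.
m/(2*ln(n/m)) ≈ 46/2.772588 ≈ 16.591.
floor = 16.
k_max = max(1, 16) = 16.

16


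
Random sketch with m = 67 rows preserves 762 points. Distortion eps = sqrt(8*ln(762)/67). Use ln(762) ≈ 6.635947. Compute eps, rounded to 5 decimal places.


ln(762) ≈ 6.635947.
8*ln(N)/m ≈ 8*6.635947/67 ≈ 0.79235188.
eps = sqrt(0.79235188) ≈ 0.8901415 ≈ 0.89014.

0.89014


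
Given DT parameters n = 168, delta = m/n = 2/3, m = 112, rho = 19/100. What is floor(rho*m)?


m = 2/3*168 = 112.
rho = 19/100.
rho*m = 19/100*112 = 21.28.
k = floor(21.28) = 21.

21


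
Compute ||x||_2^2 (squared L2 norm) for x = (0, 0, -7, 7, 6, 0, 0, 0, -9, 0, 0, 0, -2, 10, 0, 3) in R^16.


Non-zero entries: [(2, -7), (3, 7), (4, 6), (8, -9), (12, -2), (13, 10), (15, 3)]
Squares: [49, 49, 36, 81, 4, 100, 9]
||x||_2^2 = sum = 328.

328


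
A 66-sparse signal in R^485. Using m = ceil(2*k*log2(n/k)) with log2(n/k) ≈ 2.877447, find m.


log2(n/k) = log2(485/66) ≈ 2.877447.
2*k*log2(n/k) ≈ 2*66*2.877447 = 379.823004.
m = ceil(379.823004) = 380.

380


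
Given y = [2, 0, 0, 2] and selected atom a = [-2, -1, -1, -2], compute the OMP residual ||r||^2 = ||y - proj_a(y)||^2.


a^T a = 10.
a^T y = -8.
coeff = -8/10 = -4/5.
||r||^2 = 8/5.

8/5


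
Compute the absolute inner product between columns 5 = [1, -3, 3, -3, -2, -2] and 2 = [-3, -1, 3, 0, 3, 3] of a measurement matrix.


Inner product: 1*-3 + -3*-1 + 3*3 + -3*0 + -2*3 + -2*3
Products: [-3, 3, 9, 0, -6, -6]
Sum = -3.
|dot| = 3.

3


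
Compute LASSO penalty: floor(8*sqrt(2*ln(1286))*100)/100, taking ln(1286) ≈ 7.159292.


ln(1286) ≈ 7.159292.
2*ln(n) ≈ 14.318584.
sqrt(2*ln(n)) ≈ sqrt(14.318584) ≈ 3.78399.
lambda ≈ 8*3.78399 = 30.27192.
floor(lambda*100)/100 = 30.27.

30.27


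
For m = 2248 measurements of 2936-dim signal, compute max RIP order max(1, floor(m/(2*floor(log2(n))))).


floor(log2(2936)) = 11.
2*11 = 22.
m/(2*floor(log2(n))) = 2248/22 ≈ 102.1818.
floor = 102.
k = max(1, 102) = 102.

102


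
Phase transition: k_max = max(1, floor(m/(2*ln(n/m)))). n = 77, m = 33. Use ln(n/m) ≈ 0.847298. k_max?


n/m = 77/33 = 7/3.
ln(n/m) ≈ 0.847298.
2*ln(n/m) ≈ 1.694596.
m/(2*ln(n/m)) ≈ 33/1.694596 ≈ 19.4737.
floor = 19.
k_max = max(1, 19) = 19.

19


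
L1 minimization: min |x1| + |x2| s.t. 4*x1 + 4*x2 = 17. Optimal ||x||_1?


Axis intercepts:
  x1 = 17/4, x2 = 0: L1 = 17/4
  x1 = 0, x2 = 17/4: L1 = 17/4
x* = (17/4, 0)
||x*||_1 = 17/4.

17/4


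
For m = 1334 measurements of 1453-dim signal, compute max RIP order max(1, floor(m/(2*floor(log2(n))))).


floor(log2(1453)) = 10.
2*10 = 20.
m/(2*floor(log2(n))) = 1334/20 ≈ 66.7.
floor = 66.
k = max(1, 66) = 66.

66


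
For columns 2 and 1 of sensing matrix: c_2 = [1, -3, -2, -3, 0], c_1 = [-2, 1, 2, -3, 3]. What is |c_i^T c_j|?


Inner product: 1*-2 + -3*1 + -2*2 + -3*-3 + 0*3
Products: [-2, -3, -4, 9, 0]
Sum = 0.
|dot| = 0.

0


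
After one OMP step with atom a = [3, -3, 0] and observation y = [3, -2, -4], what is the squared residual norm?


a^T a = 18.
a^T y = 15.
coeff = 15/18 = 5/6.
||r||^2 = 33/2.

33/2


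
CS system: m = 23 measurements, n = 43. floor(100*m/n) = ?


100*m/n = 100*23/43 ≈ 53.4884.
floor = 53.

53


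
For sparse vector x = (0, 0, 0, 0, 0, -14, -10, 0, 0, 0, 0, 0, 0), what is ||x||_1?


Non-zero entries: [(5, -14), (6, -10)]
Absolute values: [14, 10]
||x||_1 = sum = 24.

24


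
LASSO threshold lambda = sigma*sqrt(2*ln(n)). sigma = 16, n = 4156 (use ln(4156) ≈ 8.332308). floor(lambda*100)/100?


ln(4156) ≈ 8.332308.
2*ln(n) ≈ 16.664616.
sqrt(2*ln(n)) ≈ sqrt(16.664616) ≈ 4.082232.
lambda ≈ 16*4.082232 = 65.315712.
floor(lambda*100)/100 = 65.31.

65.31


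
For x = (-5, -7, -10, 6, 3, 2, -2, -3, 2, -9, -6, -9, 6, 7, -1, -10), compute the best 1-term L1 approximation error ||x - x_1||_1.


Sorted |x_i| descending: [10, 10, 9, 9, 7, 7, 6, 6, 6, 5, 3, 3, 2, 2, 2, 1]
Keep top 1: [10]
Tail entries: [10, 9, 9, 7, 7, 6, 6, 6, 5, 3, 3, 2, 2, 2, 1]
L1 error = sum of tail = 78.

78


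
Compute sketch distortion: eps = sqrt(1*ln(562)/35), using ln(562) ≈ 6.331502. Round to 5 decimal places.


ln(562) ≈ 6.331502.
1*ln(N)/m ≈ 1*6.331502/35 ≈ 0.18090006.
eps = sqrt(0.18090006) ≈ 0.4253235 ≈ 0.42532.

0.42532


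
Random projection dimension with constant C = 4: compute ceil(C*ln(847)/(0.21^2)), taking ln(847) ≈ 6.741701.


ln(847) ≈ 6.741701.
eps^2 = 0.21^2 = 0.0441.
C*ln(N)/eps^2 ≈ 4*6.741701/0.0441 ≈ 611.4922.
m = ceil(611.4922) = 612.

612


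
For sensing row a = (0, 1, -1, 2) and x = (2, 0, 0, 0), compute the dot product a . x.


Non-zero terms: ['0*2']
Products: [0]
y = sum = 0.

0


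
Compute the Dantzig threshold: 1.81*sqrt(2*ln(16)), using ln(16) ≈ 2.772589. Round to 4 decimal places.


ln(16) ≈ 2.772589.
2*ln(n) ≈ 5.545178.
sqrt(2*ln(n)) ≈ sqrt(5.545178) ≈ 2.35482.
threshold ≈ 1.81*2.35482 = 4.2622242 ≈ 4.2622.

4.2622


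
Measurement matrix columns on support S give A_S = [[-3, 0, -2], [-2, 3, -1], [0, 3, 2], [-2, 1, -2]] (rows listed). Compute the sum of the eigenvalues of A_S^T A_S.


Sum of eigenvalues of A_S^T A_S = trace(A_S^T A_S) = sum of squared column norms of A_S.
A_S^T A_S diagonal: [17, 19, 13].
trace = 17 + 19 + 13 = 49.

49


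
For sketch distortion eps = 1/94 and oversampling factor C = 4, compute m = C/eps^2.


1/eps = 94.
(1/eps)^2 = 8836.
m = 4*8836 = 35344.

35344


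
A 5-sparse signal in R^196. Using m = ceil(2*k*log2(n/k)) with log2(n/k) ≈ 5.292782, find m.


log2(n/k) = log2(196/5) ≈ 5.292782.
2*k*log2(n/k) ≈ 2*5*5.292782 = 52.92782.
m = ceil(52.92782) = 53.

53


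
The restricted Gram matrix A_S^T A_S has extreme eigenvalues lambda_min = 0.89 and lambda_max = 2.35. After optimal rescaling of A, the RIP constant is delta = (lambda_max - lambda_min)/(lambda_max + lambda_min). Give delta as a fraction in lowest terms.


lambda_max - lambda_min = 2.35 - 0.89 = 1.46.
lambda_max + lambda_min = 2.35 + 0.89 = 3.24.
delta = 1.46/3.24 = 146/324 = 73/162.

73/162


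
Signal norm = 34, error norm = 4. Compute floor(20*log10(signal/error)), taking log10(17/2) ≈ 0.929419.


||x||/||e|| = 34/4 = 17/2.
log10(17/2) ≈ 0.929419.
20*log10(||x||/||e||) ≈ 20*0.929419 = 18.58838.
floor(18.58838) = 18.

18


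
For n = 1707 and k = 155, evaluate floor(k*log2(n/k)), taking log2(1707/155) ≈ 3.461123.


log2(n/k) = log2(1707/155) ≈ 3.461123.
k*log2(n/k) ≈ 155*3.461123 = 536.474065.
floor(536.474065) = 536.

536


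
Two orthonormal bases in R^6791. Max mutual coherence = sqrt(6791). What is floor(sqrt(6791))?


82^2 = 6724 <= 6791 < 6889 = 83^2, so 82 <= sqrt(6791) < 83.
floor(sqrt(6791)) = 82.

82


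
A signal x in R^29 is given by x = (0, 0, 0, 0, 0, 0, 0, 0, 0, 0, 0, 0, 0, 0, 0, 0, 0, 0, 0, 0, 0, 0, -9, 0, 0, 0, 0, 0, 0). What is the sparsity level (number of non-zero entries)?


Non-zero positions: [22].
Sparsity = 1.

1


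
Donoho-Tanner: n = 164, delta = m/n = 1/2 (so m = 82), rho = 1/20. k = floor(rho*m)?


m = 1/2*164 = 82.
rho = 1/20.
rho*m = 1/20*82 = 4.1.
k = floor(4.1) = 4.

4


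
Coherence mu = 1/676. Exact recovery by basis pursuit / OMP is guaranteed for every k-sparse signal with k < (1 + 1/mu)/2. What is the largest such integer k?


1/mu = 676.
1 + 1/mu = 677.
(1 + 1/mu)/2 = 338.5 is not an integer, so k_max = floor(338.5) = 338.

338


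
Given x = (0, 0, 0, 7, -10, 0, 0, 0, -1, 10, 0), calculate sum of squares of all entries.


Non-zero entries: [(3, 7), (4, -10), (8, -1), (9, 10)]
Squares: [49, 100, 1, 100]
||x||_2^2 = sum = 250.

250


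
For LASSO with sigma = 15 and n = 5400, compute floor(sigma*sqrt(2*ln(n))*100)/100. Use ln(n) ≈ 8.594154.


ln(5400) ≈ 8.594154.
2*ln(n) ≈ 17.188308.
sqrt(2*ln(n)) ≈ sqrt(17.188308) ≈ 4.145878.
lambda ≈ 15*4.145878 = 62.18817.
floor(lambda*100)/100 = 62.18.

62.18


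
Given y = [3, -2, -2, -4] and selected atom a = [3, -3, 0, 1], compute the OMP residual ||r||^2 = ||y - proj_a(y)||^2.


a^T a = 19.
a^T y = 11.
coeff = 11/19 = 11/19.
||r||^2 = 506/19.

506/19


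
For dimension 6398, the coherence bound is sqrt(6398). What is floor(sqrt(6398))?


79^2 = 6241 <= 6398 < 6400 = 80^2, so 79 <= sqrt(6398) < 80.
floor(sqrt(6398)) = 79.

79


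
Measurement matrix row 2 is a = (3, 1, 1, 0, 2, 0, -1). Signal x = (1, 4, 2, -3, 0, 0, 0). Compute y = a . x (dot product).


Non-zero terms: ['3*1', '1*4', '1*2', '0*-3']
Products: [3, 4, 2, 0]
y = sum = 9.

9


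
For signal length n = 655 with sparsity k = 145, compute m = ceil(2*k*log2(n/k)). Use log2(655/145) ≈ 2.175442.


log2(n/k) = log2(655/145) ≈ 2.175442.
2*k*log2(n/k) ≈ 2*145*2.175442 = 630.87818.
m = ceil(630.87818) = 631.

631


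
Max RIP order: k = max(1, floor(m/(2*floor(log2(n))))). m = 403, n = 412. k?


floor(log2(412)) = 8.
2*8 = 16.
m/(2*floor(log2(n))) = 403/16 ≈ 25.1875.
floor = 25.
k = max(1, 25) = 25.

25


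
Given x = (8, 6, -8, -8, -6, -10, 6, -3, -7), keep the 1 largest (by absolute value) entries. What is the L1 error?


Sorted |x_i| descending: [10, 8, 8, 8, 7, 6, 6, 6, 3]
Keep top 1: [10]
Tail entries: [8, 8, 8, 7, 6, 6, 6, 3]
L1 error = sum of tail = 52.

52


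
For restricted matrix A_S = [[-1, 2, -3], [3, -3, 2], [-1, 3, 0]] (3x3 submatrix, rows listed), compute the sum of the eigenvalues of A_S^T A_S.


Sum of eigenvalues of A_S^T A_S = trace(A_S^T A_S) = sum of squared column norms of A_S.
A_S^T A_S diagonal: [11, 22, 13].
trace = 11 + 22 + 13 = 46.

46


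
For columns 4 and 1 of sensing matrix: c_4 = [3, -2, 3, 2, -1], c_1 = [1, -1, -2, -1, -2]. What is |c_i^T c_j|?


Inner product: 3*1 + -2*-1 + 3*-2 + 2*-1 + -1*-2
Products: [3, 2, -6, -2, 2]
Sum = -1.
|dot| = 1.

1


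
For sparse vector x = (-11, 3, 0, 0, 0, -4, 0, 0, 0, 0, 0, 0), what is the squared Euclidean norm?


Non-zero entries: [(0, -11), (1, 3), (5, -4)]
Squares: [121, 9, 16]
||x||_2^2 = sum = 146.

146


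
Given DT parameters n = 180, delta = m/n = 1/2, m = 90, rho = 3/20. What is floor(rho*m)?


m = 1/2*180 = 90.
rho = 3/20.
rho*m = 3/20*90 = 13.5.
k = floor(13.5) = 13.

13


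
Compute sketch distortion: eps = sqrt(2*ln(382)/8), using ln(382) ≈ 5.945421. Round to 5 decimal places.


ln(382) ≈ 5.945421.
2*ln(N)/m ≈ 2*5.945421/8 ≈ 1.48635525.
eps = sqrt(1.48635525) ≈ 1.2191617 ≈ 1.21916.

1.21916


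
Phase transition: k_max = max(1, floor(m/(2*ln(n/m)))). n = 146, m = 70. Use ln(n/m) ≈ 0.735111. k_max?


n/m = 146/70 = 73/35.
ln(n/m) ≈ 0.735111.
2*ln(n/m) ≈ 1.470222.
m/(2*ln(n/m)) ≈ 70/1.470222 ≈ 47.6119.
floor = 47.
k_max = max(1, 47) = 47.

47


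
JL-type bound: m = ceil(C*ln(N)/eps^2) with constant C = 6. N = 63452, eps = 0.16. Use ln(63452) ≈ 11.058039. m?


ln(63452) ≈ 11.058039.
eps^2 = 0.16^2 = 0.0256.
C*ln(N)/eps^2 ≈ 6*11.058039/0.0256 ≈ 2591.7279.
m = ceil(2591.7279) = 2592.

2592


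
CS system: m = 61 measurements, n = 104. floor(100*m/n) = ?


100*m/n = 100*61/104 ≈ 58.6538.
floor = 58.

58


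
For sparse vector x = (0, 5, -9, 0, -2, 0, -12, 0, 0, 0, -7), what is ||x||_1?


Non-zero entries: [(1, 5), (2, -9), (4, -2), (6, -12), (10, -7)]
Absolute values: [5, 9, 2, 12, 7]
||x||_1 = sum = 35.

35


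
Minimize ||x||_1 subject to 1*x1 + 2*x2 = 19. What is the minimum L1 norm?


Axis intercepts:
  x1 = 19, x2 = 0: L1 = 19
  x1 = 0, x2 = 19/2: L1 = 19/2
x* = (0, 19/2)
||x*||_1 = 19/2.

19/2


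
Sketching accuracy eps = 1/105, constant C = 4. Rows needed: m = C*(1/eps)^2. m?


1/eps = 105.
(1/eps)^2 = 11025.
m = 4*11025 = 44100.

44100


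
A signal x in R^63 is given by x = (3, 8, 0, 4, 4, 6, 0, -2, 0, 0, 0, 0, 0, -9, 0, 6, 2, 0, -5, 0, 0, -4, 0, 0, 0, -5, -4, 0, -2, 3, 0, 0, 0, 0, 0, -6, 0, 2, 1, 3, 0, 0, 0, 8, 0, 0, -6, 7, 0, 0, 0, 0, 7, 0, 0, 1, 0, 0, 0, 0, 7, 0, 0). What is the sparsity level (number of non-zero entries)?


Non-zero positions: [0, 1, 3, 4, 5, 7, 13, 15, 16, 18, 21, 25, 26, 28, 29, 35, 37, 38, 39, 43, 46, 47, 52, 55, 60].
Sparsity = 25.

25


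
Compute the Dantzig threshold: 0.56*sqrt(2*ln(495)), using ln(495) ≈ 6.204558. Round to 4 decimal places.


ln(495) ≈ 6.204558.
2*ln(n) ≈ 12.409116.
sqrt(2*ln(n)) ≈ sqrt(12.409116) ≈ 3.522658.
threshold ≈ 0.56*3.522658 = 1.97268848 ≈ 1.9727.

1.9727


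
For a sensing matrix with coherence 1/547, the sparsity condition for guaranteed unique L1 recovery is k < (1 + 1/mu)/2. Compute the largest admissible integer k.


1/mu = 547.
1 + 1/mu = 548.
(1 + 1/mu)/2 = 274 is an integer and the inequality is strict, so k_max = 274 - 1 = 273.

273


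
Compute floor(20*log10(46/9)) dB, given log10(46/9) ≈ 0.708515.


||x||/||e|| = 46/9.
log10(46/9) ≈ 0.708515.
20*log10(||x||/||e||) ≈ 20*0.708515 = 14.1703.
floor(14.1703) = 14.

14


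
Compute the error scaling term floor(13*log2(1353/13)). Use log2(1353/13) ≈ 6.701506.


log2(n/k) = log2(1353/13) ≈ 6.701506.
k*log2(n/k) ≈ 13*6.701506 = 87.119578.
floor(87.119578) = 87.

87


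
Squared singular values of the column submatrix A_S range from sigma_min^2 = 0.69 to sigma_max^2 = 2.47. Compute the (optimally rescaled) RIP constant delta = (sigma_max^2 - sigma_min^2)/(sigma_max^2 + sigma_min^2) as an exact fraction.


lambda_max - lambda_min = 2.47 - 0.69 = 1.78.
lambda_max + lambda_min = 2.47 + 0.69 = 3.16.
delta = 1.78/3.16 = 178/316 = 89/158.

89/158


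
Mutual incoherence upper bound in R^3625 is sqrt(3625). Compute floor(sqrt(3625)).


60^2 = 3600 <= 3625 < 3721 = 61^2, so 60 <= sqrt(3625) < 61.
floor(sqrt(3625)) = 60.

60


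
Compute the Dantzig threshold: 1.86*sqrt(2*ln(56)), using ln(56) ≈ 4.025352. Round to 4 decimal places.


ln(56) ≈ 4.025352.
2*ln(n) ≈ 8.050704.
sqrt(2*ln(n)) ≈ sqrt(8.050704) ≈ 2.837376.
threshold ≈ 1.86*2.837376 = 5.27751936 ≈ 5.2775.

5.2775


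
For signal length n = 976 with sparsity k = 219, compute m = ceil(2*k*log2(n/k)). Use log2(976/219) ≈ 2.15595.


log2(n/k) = log2(976/219) ≈ 2.15595.
2*k*log2(n/k) ≈ 2*219*2.15595 = 944.3061.
m = ceil(944.3061) = 945.

945


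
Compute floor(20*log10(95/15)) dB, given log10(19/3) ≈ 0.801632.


||x||/||e|| = 95/15 = 19/3.
log10(19/3) ≈ 0.801632.
20*log10(||x||/||e||) ≈ 20*0.801632 = 16.03264.
floor(16.03264) = 16.

16


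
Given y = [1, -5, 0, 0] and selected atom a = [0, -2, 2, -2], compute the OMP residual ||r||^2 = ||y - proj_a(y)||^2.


a^T a = 12.
a^T y = 10.
coeff = 10/12 = 5/6.
||r||^2 = 53/3.

53/3


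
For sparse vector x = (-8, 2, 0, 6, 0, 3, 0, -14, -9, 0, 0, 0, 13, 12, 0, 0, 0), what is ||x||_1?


Non-zero entries: [(0, -8), (1, 2), (3, 6), (5, 3), (7, -14), (8, -9), (12, 13), (13, 12)]
Absolute values: [8, 2, 6, 3, 14, 9, 13, 12]
||x||_1 = sum = 67.

67


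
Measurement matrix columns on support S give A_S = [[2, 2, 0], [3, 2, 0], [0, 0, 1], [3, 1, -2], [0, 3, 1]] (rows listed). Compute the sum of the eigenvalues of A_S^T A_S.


Sum of eigenvalues of A_S^T A_S = trace(A_S^T A_S) = sum of squared column norms of A_S.
A_S^T A_S diagonal: [22, 18, 6].
trace = 22 + 18 + 6 = 46.

46


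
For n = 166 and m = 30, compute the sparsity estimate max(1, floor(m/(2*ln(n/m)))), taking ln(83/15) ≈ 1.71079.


n/m = 166/30 = 83/15.
ln(n/m) ≈ 1.71079.
2*ln(n/m) ≈ 3.42158.
m/(2*ln(n/m)) ≈ 30/3.42158 ≈ 8.7679.
floor = 8.
k_max = max(1, 8) = 8.

8


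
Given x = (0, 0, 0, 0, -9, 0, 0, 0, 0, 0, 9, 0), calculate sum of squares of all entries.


Non-zero entries: [(4, -9), (10, 9)]
Squares: [81, 81]
||x||_2^2 = sum = 162.

162


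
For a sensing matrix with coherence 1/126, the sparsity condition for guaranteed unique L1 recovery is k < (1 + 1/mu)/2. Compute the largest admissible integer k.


1/mu = 126.
1 + 1/mu = 127.
(1 + 1/mu)/2 = 63.5 is not an integer, so k_max = floor(63.5) = 63.

63


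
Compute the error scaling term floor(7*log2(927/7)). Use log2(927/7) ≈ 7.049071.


log2(n/k) = log2(927/7) ≈ 7.049071.
k*log2(n/k) ≈ 7*7.049071 = 49.343497.
floor(49.343497) = 49.

49


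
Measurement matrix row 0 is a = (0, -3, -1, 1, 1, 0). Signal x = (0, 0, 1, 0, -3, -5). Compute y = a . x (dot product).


Non-zero terms: ['-1*1', '1*-3', '0*-5']
Products: [-1, -3, 0]
y = sum = -4.

-4


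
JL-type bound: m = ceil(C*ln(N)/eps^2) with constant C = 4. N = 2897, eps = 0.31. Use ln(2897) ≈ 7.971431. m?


ln(2897) ≈ 7.971431.
eps^2 = 0.31^2 = 0.0961.
C*ln(N)/eps^2 ≈ 4*7.971431/0.0961 ≈ 331.7973.
m = ceil(331.7973) = 332.

332


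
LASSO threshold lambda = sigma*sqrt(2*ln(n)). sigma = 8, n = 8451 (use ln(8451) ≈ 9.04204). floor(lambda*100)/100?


ln(8451) ≈ 9.04204.
2*ln(n) ≈ 18.08408.
sqrt(2*ln(n)) ≈ sqrt(18.08408) ≈ 4.252538.
lambda ≈ 8*4.252538 = 34.020304.
floor(lambda*100)/100 = 34.02.

34.02


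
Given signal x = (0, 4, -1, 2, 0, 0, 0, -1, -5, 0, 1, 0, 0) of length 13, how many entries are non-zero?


Non-zero positions: [1, 2, 3, 7, 8, 10].
Sparsity = 6.

6


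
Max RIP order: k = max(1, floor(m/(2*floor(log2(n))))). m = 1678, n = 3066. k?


floor(log2(3066)) = 11.
2*11 = 22.
m/(2*floor(log2(n))) = 1678/22 ≈ 76.2727.
floor = 76.
k = max(1, 76) = 76.

76


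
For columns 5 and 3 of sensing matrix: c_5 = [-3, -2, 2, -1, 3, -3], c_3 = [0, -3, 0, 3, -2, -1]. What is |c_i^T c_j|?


Inner product: -3*0 + -2*-3 + 2*0 + -1*3 + 3*-2 + -3*-1
Products: [0, 6, 0, -3, -6, 3]
Sum = 0.
|dot| = 0.

0


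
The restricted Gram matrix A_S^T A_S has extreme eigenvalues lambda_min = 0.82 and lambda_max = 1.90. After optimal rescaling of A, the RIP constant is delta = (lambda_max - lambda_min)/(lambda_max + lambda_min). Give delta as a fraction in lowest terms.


lambda_max - lambda_min = 1.90 - 0.82 = 1.08.
lambda_max + lambda_min = 1.90 + 0.82 = 2.72.
delta = 1.08/2.72 = 108/272 = 27/68.

27/68


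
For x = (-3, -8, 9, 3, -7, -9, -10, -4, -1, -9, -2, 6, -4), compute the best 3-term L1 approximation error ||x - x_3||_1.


Sorted |x_i| descending: [10, 9, 9, 9, 8, 7, 6, 4, 4, 3, 3, 2, 1]
Keep top 3: [10, 9, 9]
Tail entries: [9, 8, 7, 6, 4, 4, 3, 3, 2, 1]
L1 error = sum of tail = 47.

47


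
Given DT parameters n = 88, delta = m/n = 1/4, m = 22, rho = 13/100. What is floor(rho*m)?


m = 1/4*88 = 22.
rho = 13/100.
rho*m = 13/100*22 = 2.86.
k = floor(2.86) = 2.

2


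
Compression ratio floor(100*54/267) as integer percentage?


100*m/n = 100*54/267 ≈ 20.2247.
floor = 20.

20


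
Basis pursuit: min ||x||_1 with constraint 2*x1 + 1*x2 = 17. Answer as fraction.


Axis intercepts:
  x1 = 17/2, x2 = 0: L1 = 17/2
  x1 = 0, x2 = 17: L1 = 17
x* = (17/2, 0)
||x*||_1 = 17/2.

17/2


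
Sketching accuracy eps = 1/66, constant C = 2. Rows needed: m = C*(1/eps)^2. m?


1/eps = 66.
(1/eps)^2 = 4356.
m = 2*4356 = 8712.

8712


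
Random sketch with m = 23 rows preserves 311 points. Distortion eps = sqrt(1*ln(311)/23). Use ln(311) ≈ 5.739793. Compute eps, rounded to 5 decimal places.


ln(311) ≈ 5.739793.
1*ln(N)/m ≈ 1*5.739793/23 ≈ 0.24955622.
eps = sqrt(0.24955622) ≈ 0.499556 ≈ 0.49956.

0.49956


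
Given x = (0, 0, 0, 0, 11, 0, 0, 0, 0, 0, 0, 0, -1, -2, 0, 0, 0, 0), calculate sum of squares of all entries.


Non-zero entries: [(4, 11), (12, -1), (13, -2)]
Squares: [121, 1, 4]
||x||_2^2 = sum = 126.

126


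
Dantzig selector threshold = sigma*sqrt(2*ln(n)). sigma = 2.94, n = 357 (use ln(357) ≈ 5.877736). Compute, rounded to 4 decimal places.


ln(357) ≈ 5.877736.
2*ln(n) ≈ 11.755472.
sqrt(2*ln(n)) ≈ sqrt(11.755472) ≈ 3.428625.
threshold ≈ 2.94*3.428625 = 10.0801575 ≈ 10.0802.

10.0802


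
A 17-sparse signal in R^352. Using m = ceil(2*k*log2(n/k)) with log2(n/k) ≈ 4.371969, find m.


log2(n/k) = log2(352/17) ≈ 4.371969.
2*k*log2(n/k) ≈ 2*17*4.371969 = 148.646946.
m = ceil(148.646946) = 149.

149


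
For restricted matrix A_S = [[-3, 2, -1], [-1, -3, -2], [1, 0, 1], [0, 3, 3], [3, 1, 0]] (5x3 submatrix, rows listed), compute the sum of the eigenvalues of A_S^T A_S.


Sum of eigenvalues of A_S^T A_S = trace(A_S^T A_S) = sum of squared column norms of A_S.
A_S^T A_S diagonal: [20, 23, 15].
trace = 20 + 23 + 15 = 58.

58
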